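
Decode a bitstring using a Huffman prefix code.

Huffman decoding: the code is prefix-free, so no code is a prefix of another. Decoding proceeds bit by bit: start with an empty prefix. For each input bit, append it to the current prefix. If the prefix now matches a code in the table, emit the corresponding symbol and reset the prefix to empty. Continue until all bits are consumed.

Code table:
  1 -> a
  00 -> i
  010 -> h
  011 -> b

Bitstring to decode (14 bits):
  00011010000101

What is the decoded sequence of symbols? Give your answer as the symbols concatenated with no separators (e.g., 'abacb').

Bit 0: prefix='0' (no match yet)
Bit 1: prefix='00' -> emit 'i', reset
Bit 2: prefix='0' (no match yet)
Bit 3: prefix='01' (no match yet)
Bit 4: prefix='011' -> emit 'b', reset
Bit 5: prefix='0' (no match yet)
Bit 6: prefix='01' (no match yet)
Bit 7: prefix='010' -> emit 'h', reset
Bit 8: prefix='0' (no match yet)
Bit 9: prefix='00' -> emit 'i', reset
Bit 10: prefix='0' (no match yet)
Bit 11: prefix='01' (no match yet)
Bit 12: prefix='010' -> emit 'h', reset
Bit 13: prefix='1' -> emit 'a', reset

Answer: ibhiha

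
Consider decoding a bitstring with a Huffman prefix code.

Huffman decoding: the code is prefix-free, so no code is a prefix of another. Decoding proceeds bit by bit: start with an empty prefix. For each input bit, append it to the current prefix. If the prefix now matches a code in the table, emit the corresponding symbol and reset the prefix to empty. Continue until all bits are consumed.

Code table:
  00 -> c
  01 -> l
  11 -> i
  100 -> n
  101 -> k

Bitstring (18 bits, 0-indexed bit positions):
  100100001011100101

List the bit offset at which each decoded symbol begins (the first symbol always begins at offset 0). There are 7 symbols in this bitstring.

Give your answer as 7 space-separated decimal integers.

Answer: 0 3 6 8 11 13 15

Derivation:
Bit 0: prefix='1' (no match yet)
Bit 1: prefix='10' (no match yet)
Bit 2: prefix='100' -> emit 'n', reset
Bit 3: prefix='1' (no match yet)
Bit 4: prefix='10' (no match yet)
Bit 5: prefix='100' -> emit 'n', reset
Bit 6: prefix='0' (no match yet)
Bit 7: prefix='00' -> emit 'c', reset
Bit 8: prefix='1' (no match yet)
Bit 9: prefix='10' (no match yet)
Bit 10: prefix='101' -> emit 'k', reset
Bit 11: prefix='1' (no match yet)
Bit 12: prefix='11' -> emit 'i', reset
Bit 13: prefix='0' (no match yet)
Bit 14: prefix='00' -> emit 'c', reset
Bit 15: prefix='1' (no match yet)
Bit 16: prefix='10' (no match yet)
Bit 17: prefix='101' -> emit 'k', reset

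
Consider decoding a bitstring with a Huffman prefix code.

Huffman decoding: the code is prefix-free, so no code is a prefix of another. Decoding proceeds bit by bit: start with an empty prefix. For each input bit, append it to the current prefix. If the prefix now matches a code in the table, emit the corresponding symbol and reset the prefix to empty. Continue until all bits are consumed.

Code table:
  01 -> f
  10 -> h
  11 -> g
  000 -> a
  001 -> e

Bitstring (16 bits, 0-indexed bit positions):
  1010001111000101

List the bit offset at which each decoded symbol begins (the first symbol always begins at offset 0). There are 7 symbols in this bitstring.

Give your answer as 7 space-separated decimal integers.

Answer: 0 2 4 7 9 11 14

Derivation:
Bit 0: prefix='1' (no match yet)
Bit 1: prefix='10' -> emit 'h', reset
Bit 2: prefix='1' (no match yet)
Bit 3: prefix='10' -> emit 'h', reset
Bit 4: prefix='0' (no match yet)
Bit 5: prefix='00' (no match yet)
Bit 6: prefix='001' -> emit 'e', reset
Bit 7: prefix='1' (no match yet)
Bit 8: prefix='11' -> emit 'g', reset
Bit 9: prefix='1' (no match yet)
Bit 10: prefix='10' -> emit 'h', reset
Bit 11: prefix='0' (no match yet)
Bit 12: prefix='00' (no match yet)
Bit 13: prefix='001' -> emit 'e', reset
Bit 14: prefix='0' (no match yet)
Bit 15: prefix='01' -> emit 'f', reset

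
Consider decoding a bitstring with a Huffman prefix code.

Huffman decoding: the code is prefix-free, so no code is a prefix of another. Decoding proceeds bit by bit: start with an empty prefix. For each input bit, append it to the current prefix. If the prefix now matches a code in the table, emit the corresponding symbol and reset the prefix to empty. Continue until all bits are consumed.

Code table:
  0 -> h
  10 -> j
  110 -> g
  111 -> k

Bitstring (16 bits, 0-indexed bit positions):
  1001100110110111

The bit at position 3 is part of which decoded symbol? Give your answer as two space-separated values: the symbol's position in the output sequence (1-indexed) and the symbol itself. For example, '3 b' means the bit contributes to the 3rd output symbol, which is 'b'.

Answer: 3 g

Derivation:
Bit 0: prefix='1' (no match yet)
Bit 1: prefix='10' -> emit 'j', reset
Bit 2: prefix='0' -> emit 'h', reset
Bit 3: prefix='1' (no match yet)
Bit 4: prefix='11' (no match yet)
Bit 5: prefix='110' -> emit 'g', reset
Bit 6: prefix='0' -> emit 'h', reset
Bit 7: prefix='1' (no match yet)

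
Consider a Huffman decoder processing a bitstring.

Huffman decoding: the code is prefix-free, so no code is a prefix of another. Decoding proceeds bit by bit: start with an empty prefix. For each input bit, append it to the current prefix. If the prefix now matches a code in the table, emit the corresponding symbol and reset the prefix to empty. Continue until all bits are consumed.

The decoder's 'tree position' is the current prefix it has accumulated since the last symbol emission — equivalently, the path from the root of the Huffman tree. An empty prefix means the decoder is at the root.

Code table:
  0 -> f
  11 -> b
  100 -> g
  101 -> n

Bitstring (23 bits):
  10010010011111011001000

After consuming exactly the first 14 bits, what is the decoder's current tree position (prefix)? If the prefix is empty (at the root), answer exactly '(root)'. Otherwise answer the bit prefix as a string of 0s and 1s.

Answer: 1

Derivation:
Bit 0: prefix='1' (no match yet)
Bit 1: prefix='10' (no match yet)
Bit 2: prefix='100' -> emit 'g', reset
Bit 3: prefix='1' (no match yet)
Bit 4: prefix='10' (no match yet)
Bit 5: prefix='100' -> emit 'g', reset
Bit 6: prefix='1' (no match yet)
Bit 7: prefix='10' (no match yet)
Bit 8: prefix='100' -> emit 'g', reset
Bit 9: prefix='1' (no match yet)
Bit 10: prefix='11' -> emit 'b', reset
Bit 11: prefix='1' (no match yet)
Bit 12: prefix='11' -> emit 'b', reset
Bit 13: prefix='1' (no match yet)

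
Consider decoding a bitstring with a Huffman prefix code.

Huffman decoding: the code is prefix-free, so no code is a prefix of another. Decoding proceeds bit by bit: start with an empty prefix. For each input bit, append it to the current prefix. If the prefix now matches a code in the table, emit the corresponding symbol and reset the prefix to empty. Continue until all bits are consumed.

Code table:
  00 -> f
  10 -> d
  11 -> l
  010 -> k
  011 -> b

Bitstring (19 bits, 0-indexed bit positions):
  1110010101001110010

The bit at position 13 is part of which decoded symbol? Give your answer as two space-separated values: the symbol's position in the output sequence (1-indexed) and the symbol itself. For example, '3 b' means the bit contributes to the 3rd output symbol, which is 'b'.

Bit 0: prefix='1' (no match yet)
Bit 1: prefix='11' -> emit 'l', reset
Bit 2: prefix='1' (no match yet)
Bit 3: prefix='10' -> emit 'd', reset
Bit 4: prefix='0' (no match yet)
Bit 5: prefix='01' (no match yet)
Bit 6: prefix='010' -> emit 'k', reset
Bit 7: prefix='1' (no match yet)
Bit 8: prefix='10' -> emit 'd', reset
Bit 9: prefix='1' (no match yet)
Bit 10: prefix='10' -> emit 'd', reset
Bit 11: prefix='0' (no match yet)
Bit 12: prefix='01' (no match yet)
Bit 13: prefix='011' -> emit 'b', reset
Bit 14: prefix='1' (no match yet)
Bit 15: prefix='10' -> emit 'd', reset
Bit 16: prefix='0' (no match yet)
Bit 17: prefix='01' (no match yet)

Answer: 6 b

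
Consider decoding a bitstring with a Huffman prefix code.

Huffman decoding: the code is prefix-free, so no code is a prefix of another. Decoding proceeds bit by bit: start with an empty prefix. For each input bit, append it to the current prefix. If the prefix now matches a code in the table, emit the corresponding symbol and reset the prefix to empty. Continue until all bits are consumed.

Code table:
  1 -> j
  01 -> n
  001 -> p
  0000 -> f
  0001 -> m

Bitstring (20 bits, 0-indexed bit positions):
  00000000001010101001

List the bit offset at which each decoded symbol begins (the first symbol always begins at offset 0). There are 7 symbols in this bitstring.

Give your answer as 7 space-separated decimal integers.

Bit 0: prefix='0' (no match yet)
Bit 1: prefix='00' (no match yet)
Bit 2: prefix='000' (no match yet)
Bit 3: prefix='0000' -> emit 'f', reset
Bit 4: prefix='0' (no match yet)
Bit 5: prefix='00' (no match yet)
Bit 6: prefix='000' (no match yet)
Bit 7: prefix='0000' -> emit 'f', reset
Bit 8: prefix='0' (no match yet)
Bit 9: prefix='00' (no match yet)
Bit 10: prefix='001' -> emit 'p', reset
Bit 11: prefix='0' (no match yet)
Bit 12: prefix='01' -> emit 'n', reset
Bit 13: prefix='0' (no match yet)
Bit 14: prefix='01' -> emit 'n', reset
Bit 15: prefix='0' (no match yet)
Bit 16: prefix='01' -> emit 'n', reset
Bit 17: prefix='0' (no match yet)
Bit 18: prefix='00' (no match yet)
Bit 19: prefix='001' -> emit 'p', reset

Answer: 0 4 8 11 13 15 17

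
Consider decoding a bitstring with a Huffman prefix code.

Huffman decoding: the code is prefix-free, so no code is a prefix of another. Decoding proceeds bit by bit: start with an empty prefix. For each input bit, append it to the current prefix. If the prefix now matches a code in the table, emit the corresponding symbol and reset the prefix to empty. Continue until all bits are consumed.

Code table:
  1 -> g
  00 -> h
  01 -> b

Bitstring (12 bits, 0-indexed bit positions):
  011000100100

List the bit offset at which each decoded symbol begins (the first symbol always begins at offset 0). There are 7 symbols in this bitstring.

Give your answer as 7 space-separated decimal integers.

Bit 0: prefix='0' (no match yet)
Bit 1: prefix='01' -> emit 'b', reset
Bit 2: prefix='1' -> emit 'g', reset
Bit 3: prefix='0' (no match yet)
Bit 4: prefix='00' -> emit 'h', reset
Bit 5: prefix='0' (no match yet)
Bit 6: prefix='01' -> emit 'b', reset
Bit 7: prefix='0' (no match yet)
Bit 8: prefix='00' -> emit 'h', reset
Bit 9: prefix='1' -> emit 'g', reset
Bit 10: prefix='0' (no match yet)
Bit 11: prefix='00' -> emit 'h', reset

Answer: 0 2 3 5 7 9 10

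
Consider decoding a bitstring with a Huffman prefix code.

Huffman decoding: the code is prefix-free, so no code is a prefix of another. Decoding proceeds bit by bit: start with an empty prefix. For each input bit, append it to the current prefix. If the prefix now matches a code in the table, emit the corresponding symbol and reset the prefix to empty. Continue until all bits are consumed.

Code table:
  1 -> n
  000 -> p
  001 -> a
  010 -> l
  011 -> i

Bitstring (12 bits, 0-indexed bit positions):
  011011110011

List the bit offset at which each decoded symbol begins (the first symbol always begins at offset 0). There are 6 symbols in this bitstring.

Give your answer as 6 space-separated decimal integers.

Bit 0: prefix='0' (no match yet)
Bit 1: prefix='01' (no match yet)
Bit 2: prefix='011' -> emit 'i', reset
Bit 3: prefix='0' (no match yet)
Bit 4: prefix='01' (no match yet)
Bit 5: prefix='011' -> emit 'i', reset
Bit 6: prefix='1' -> emit 'n', reset
Bit 7: prefix='1' -> emit 'n', reset
Bit 8: prefix='0' (no match yet)
Bit 9: prefix='00' (no match yet)
Bit 10: prefix='001' -> emit 'a', reset
Bit 11: prefix='1' -> emit 'n', reset

Answer: 0 3 6 7 8 11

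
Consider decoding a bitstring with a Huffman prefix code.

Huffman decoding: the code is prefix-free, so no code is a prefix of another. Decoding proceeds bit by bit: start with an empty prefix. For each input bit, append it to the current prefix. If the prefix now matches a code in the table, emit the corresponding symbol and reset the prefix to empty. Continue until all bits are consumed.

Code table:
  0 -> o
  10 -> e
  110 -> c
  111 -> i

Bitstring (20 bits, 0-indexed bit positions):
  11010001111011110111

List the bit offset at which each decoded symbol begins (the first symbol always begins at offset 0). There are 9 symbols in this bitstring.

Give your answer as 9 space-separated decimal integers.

Answer: 0 3 5 6 7 10 12 15 17

Derivation:
Bit 0: prefix='1' (no match yet)
Bit 1: prefix='11' (no match yet)
Bit 2: prefix='110' -> emit 'c', reset
Bit 3: prefix='1' (no match yet)
Bit 4: prefix='10' -> emit 'e', reset
Bit 5: prefix='0' -> emit 'o', reset
Bit 6: prefix='0' -> emit 'o', reset
Bit 7: prefix='1' (no match yet)
Bit 8: prefix='11' (no match yet)
Bit 9: prefix='111' -> emit 'i', reset
Bit 10: prefix='1' (no match yet)
Bit 11: prefix='10' -> emit 'e', reset
Bit 12: prefix='1' (no match yet)
Bit 13: prefix='11' (no match yet)
Bit 14: prefix='111' -> emit 'i', reset
Bit 15: prefix='1' (no match yet)
Bit 16: prefix='10' -> emit 'e', reset
Bit 17: prefix='1' (no match yet)
Bit 18: prefix='11' (no match yet)
Bit 19: prefix='111' -> emit 'i', reset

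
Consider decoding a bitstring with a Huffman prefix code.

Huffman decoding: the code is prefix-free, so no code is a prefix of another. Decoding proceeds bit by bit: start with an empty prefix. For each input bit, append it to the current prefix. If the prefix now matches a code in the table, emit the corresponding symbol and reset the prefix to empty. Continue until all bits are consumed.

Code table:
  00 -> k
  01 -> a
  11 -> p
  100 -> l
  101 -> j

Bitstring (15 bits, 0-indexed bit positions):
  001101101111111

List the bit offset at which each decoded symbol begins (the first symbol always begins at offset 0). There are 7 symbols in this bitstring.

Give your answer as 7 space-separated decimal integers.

Answer: 0 2 4 6 9 11 13

Derivation:
Bit 0: prefix='0' (no match yet)
Bit 1: prefix='00' -> emit 'k', reset
Bit 2: prefix='1' (no match yet)
Bit 3: prefix='11' -> emit 'p', reset
Bit 4: prefix='0' (no match yet)
Bit 5: prefix='01' -> emit 'a', reset
Bit 6: prefix='1' (no match yet)
Bit 7: prefix='10' (no match yet)
Bit 8: prefix='101' -> emit 'j', reset
Bit 9: prefix='1' (no match yet)
Bit 10: prefix='11' -> emit 'p', reset
Bit 11: prefix='1' (no match yet)
Bit 12: prefix='11' -> emit 'p', reset
Bit 13: prefix='1' (no match yet)
Bit 14: prefix='11' -> emit 'p', reset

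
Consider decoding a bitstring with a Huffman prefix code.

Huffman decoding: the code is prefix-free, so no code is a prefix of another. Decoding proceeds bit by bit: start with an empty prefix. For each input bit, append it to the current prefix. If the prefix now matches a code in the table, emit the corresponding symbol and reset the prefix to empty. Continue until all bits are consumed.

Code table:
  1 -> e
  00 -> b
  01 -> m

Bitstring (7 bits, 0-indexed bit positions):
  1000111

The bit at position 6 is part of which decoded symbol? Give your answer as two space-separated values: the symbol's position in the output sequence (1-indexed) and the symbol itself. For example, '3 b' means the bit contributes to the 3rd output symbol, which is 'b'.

Answer: 5 e

Derivation:
Bit 0: prefix='1' -> emit 'e', reset
Bit 1: prefix='0' (no match yet)
Bit 2: prefix='00' -> emit 'b', reset
Bit 3: prefix='0' (no match yet)
Bit 4: prefix='01' -> emit 'm', reset
Bit 5: prefix='1' -> emit 'e', reset
Bit 6: prefix='1' -> emit 'e', reset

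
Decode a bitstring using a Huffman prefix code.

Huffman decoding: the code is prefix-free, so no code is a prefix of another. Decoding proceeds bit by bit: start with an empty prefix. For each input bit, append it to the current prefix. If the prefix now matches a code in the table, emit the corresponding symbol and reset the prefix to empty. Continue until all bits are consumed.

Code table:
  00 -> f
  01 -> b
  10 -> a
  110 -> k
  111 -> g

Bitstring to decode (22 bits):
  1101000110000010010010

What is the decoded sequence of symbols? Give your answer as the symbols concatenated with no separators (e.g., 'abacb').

Answer: kafkffabfa

Derivation:
Bit 0: prefix='1' (no match yet)
Bit 1: prefix='11' (no match yet)
Bit 2: prefix='110' -> emit 'k', reset
Bit 3: prefix='1' (no match yet)
Bit 4: prefix='10' -> emit 'a', reset
Bit 5: prefix='0' (no match yet)
Bit 6: prefix='00' -> emit 'f', reset
Bit 7: prefix='1' (no match yet)
Bit 8: prefix='11' (no match yet)
Bit 9: prefix='110' -> emit 'k', reset
Bit 10: prefix='0' (no match yet)
Bit 11: prefix='00' -> emit 'f', reset
Bit 12: prefix='0' (no match yet)
Bit 13: prefix='00' -> emit 'f', reset
Bit 14: prefix='1' (no match yet)
Bit 15: prefix='10' -> emit 'a', reset
Bit 16: prefix='0' (no match yet)
Bit 17: prefix='01' -> emit 'b', reset
Bit 18: prefix='0' (no match yet)
Bit 19: prefix='00' -> emit 'f', reset
Bit 20: prefix='1' (no match yet)
Bit 21: prefix='10' -> emit 'a', reset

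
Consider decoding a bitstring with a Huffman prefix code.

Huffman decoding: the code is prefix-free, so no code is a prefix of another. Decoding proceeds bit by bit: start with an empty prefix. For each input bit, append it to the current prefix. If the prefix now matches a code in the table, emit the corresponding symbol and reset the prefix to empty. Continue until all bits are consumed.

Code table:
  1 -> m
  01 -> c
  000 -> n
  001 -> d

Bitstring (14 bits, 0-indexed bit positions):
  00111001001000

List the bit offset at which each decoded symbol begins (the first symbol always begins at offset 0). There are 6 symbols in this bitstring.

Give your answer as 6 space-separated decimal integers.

Bit 0: prefix='0' (no match yet)
Bit 1: prefix='00' (no match yet)
Bit 2: prefix='001' -> emit 'd', reset
Bit 3: prefix='1' -> emit 'm', reset
Bit 4: prefix='1' -> emit 'm', reset
Bit 5: prefix='0' (no match yet)
Bit 6: prefix='00' (no match yet)
Bit 7: prefix='001' -> emit 'd', reset
Bit 8: prefix='0' (no match yet)
Bit 9: prefix='00' (no match yet)
Bit 10: prefix='001' -> emit 'd', reset
Bit 11: prefix='0' (no match yet)
Bit 12: prefix='00' (no match yet)
Bit 13: prefix='000' -> emit 'n', reset

Answer: 0 3 4 5 8 11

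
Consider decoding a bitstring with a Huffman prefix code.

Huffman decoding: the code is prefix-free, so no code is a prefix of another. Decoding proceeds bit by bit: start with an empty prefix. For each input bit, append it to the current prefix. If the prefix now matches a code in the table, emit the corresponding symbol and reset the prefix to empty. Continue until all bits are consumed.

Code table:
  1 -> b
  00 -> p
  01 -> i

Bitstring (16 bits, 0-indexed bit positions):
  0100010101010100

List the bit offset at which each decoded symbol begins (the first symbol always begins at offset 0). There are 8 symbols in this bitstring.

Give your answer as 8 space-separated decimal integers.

Bit 0: prefix='0' (no match yet)
Bit 1: prefix='01' -> emit 'i', reset
Bit 2: prefix='0' (no match yet)
Bit 3: prefix='00' -> emit 'p', reset
Bit 4: prefix='0' (no match yet)
Bit 5: prefix='01' -> emit 'i', reset
Bit 6: prefix='0' (no match yet)
Bit 7: prefix='01' -> emit 'i', reset
Bit 8: prefix='0' (no match yet)
Bit 9: prefix='01' -> emit 'i', reset
Bit 10: prefix='0' (no match yet)
Bit 11: prefix='01' -> emit 'i', reset
Bit 12: prefix='0' (no match yet)
Bit 13: prefix='01' -> emit 'i', reset
Bit 14: prefix='0' (no match yet)
Bit 15: prefix='00' -> emit 'p', reset

Answer: 0 2 4 6 8 10 12 14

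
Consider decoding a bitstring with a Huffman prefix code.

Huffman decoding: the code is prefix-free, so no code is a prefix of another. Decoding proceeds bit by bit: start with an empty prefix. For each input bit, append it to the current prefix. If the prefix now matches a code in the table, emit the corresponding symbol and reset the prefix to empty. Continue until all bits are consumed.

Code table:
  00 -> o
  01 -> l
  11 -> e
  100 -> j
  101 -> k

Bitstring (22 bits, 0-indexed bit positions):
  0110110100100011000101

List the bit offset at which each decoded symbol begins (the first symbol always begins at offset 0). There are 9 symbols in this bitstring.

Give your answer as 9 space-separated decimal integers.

Bit 0: prefix='0' (no match yet)
Bit 1: prefix='01' -> emit 'l', reset
Bit 2: prefix='1' (no match yet)
Bit 3: prefix='10' (no match yet)
Bit 4: prefix='101' -> emit 'k', reset
Bit 5: prefix='1' (no match yet)
Bit 6: prefix='10' (no match yet)
Bit 7: prefix='101' -> emit 'k', reset
Bit 8: prefix='0' (no match yet)
Bit 9: prefix='00' -> emit 'o', reset
Bit 10: prefix='1' (no match yet)
Bit 11: prefix='10' (no match yet)
Bit 12: prefix='100' -> emit 'j', reset
Bit 13: prefix='0' (no match yet)
Bit 14: prefix='01' -> emit 'l', reset
Bit 15: prefix='1' (no match yet)
Bit 16: prefix='10' (no match yet)
Bit 17: prefix='100' -> emit 'j', reset
Bit 18: prefix='0' (no match yet)
Bit 19: prefix='01' -> emit 'l', reset
Bit 20: prefix='0' (no match yet)
Bit 21: prefix='01' -> emit 'l', reset

Answer: 0 2 5 8 10 13 15 18 20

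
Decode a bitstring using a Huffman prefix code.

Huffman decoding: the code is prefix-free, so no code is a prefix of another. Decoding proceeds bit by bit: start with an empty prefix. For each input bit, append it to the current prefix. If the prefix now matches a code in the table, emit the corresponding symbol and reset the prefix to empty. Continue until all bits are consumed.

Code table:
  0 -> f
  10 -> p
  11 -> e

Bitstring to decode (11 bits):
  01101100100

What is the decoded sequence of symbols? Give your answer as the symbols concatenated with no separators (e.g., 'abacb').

Answer: fefeffpf

Derivation:
Bit 0: prefix='0' -> emit 'f', reset
Bit 1: prefix='1' (no match yet)
Bit 2: prefix='11' -> emit 'e', reset
Bit 3: prefix='0' -> emit 'f', reset
Bit 4: prefix='1' (no match yet)
Bit 5: prefix='11' -> emit 'e', reset
Bit 6: prefix='0' -> emit 'f', reset
Bit 7: prefix='0' -> emit 'f', reset
Bit 8: prefix='1' (no match yet)
Bit 9: prefix='10' -> emit 'p', reset
Bit 10: prefix='0' -> emit 'f', reset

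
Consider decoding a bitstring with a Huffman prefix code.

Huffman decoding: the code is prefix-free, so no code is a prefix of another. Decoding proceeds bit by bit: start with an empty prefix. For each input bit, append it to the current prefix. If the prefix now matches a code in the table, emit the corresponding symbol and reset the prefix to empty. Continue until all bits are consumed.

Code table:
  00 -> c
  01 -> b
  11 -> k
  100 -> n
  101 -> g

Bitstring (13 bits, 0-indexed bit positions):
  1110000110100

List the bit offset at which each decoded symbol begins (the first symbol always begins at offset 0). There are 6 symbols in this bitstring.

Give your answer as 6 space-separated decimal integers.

Answer: 0 2 5 7 9 11

Derivation:
Bit 0: prefix='1' (no match yet)
Bit 1: prefix='11' -> emit 'k', reset
Bit 2: prefix='1' (no match yet)
Bit 3: prefix='10' (no match yet)
Bit 4: prefix='100' -> emit 'n', reset
Bit 5: prefix='0' (no match yet)
Bit 6: prefix='00' -> emit 'c', reset
Bit 7: prefix='1' (no match yet)
Bit 8: prefix='11' -> emit 'k', reset
Bit 9: prefix='0' (no match yet)
Bit 10: prefix='01' -> emit 'b', reset
Bit 11: prefix='0' (no match yet)
Bit 12: prefix='00' -> emit 'c', reset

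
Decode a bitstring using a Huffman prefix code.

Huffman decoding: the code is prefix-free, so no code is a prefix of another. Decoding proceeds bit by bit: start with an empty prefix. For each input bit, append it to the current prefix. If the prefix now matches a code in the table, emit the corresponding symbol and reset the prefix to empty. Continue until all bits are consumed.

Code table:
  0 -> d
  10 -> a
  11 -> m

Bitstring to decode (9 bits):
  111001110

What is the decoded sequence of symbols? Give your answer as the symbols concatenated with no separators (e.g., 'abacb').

Answer: madma

Derivation:
Bit 0: prefix='1' (no match yet)
Bit 1: prefix='11' -> emit 'm', reset
Bit 2: prefix='1' (no match yet)
Bit 3: prefix='10' -> emit 'a', reset
Bit 4: prefix='0' -> emit 'd', reset
Bit 5: prefix='1' (no match yet)
Bit 6: prefix='11' -> emit 'm', reset
Bit 7: prefix='1' (no match yet)
Bit 8: prefix='10' -> emit 'a', reset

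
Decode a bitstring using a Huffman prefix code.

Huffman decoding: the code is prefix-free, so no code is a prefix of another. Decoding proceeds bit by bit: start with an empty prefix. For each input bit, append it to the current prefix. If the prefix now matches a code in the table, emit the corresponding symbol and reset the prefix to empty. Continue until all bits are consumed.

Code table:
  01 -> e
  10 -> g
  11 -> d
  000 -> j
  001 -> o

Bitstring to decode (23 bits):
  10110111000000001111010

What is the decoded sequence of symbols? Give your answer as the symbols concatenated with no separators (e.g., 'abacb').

Answer: gdedjjodgg

Derivation:
Bit 0: prefix='1' (no match yet)
Bit 1: prefix='10' -> emit 'g', reset
Bit 2: prefix='1' (no match yet)
Bit 3: prefix='11' -> emit 'd', reset
Bit 4: prefix='0' (no match yet)
Bit 5: prefix='01' -> emit 'e', reset
Bit 6: prefix='1' (no match yet)
Bit 7: prefix='11' -> emit 'd', reset
Bit 8: prefix='0' (no match yet)
Bit 9: prefix='00' (no match yet)
Bit 10: prefix='000' -> emit 'j', reset
Bit 11: prefix='0' (no match yet)
Bit 12: prefix='00' (no match yet)
Bit 13: prefix='000' -> emit 'j', reset
Bit 14: prefix='0' (no match yet)
Bit 15: prefix='00' (no match yet)
Bit 16: prefix='001' -> emit 'o', reset
Bit 17: prefix='1' (no match yet)
Bit 18: prefix='11' -> emit 'd', reset
Bit 19: prefix='1' (no match yet)
Bit 20: prefix='10' -> emit 'g', reset
Bit 21: prefix='1' (no match yet)
Bit 22: prefix='10' -> emit 'g', reset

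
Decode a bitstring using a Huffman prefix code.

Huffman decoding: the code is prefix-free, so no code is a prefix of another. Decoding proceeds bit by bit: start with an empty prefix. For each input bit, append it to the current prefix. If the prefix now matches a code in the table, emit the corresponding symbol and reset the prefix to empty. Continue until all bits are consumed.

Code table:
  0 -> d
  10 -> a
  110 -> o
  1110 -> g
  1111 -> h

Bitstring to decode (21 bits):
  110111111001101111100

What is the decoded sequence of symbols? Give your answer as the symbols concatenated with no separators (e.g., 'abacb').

Bit 0: prefix='1' (no match yet)
Bit 1: prefix='11' (no match yet)
Bit 2: prefix='110' -> emit 'o', reset
Bit 3: prefix='1' (no match yet)
Bit 4: prefix='11' (no match yet)
Bit 5: prefix='111' (no match yet)
Bit 6: prefix='1111' -> emit 'h', reset
Bit 7: prefix='1' (no match yet)
Bit 8: prefix='11' (no match yet)
Bit 9: prefix='110' -> emit 'o', reset
Bit 10: prefix='0' -> emit 'd', reset
Bit 11: prefix='1' (no match yet)
Bit 12: prefix='11' (no match yet)
Bit 13: prefix='110' -> emit 'o', reset
Bit 14: prefix='1' (no match yet)
Bit 15: prefix='11' (no match yet)
Bit 16: prefix='111' (no match yet)
Bit 17: prefix='1111' -> emit 'h', reset
Bit 18: prefix='1' (no match yet)
Bit 19: prefix='10' -> emit 'a', reset
Bit 20: prefix='0' -> emit 'd', reset

Answer: ohodohad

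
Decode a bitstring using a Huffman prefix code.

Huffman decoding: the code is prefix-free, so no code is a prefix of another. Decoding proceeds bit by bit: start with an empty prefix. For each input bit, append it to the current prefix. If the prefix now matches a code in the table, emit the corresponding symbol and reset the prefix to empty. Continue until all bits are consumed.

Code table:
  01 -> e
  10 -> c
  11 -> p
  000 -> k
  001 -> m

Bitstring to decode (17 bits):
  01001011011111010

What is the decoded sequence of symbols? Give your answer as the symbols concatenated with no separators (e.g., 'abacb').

Answer: emecppcc

Derivation:
Bit 0: prefix='0' (no match yet)
Bit 1: prefix='01' -> emit 'e', reset
Bit 2: prefix='0' (no match yet)
Bit 3: prefix='00' (no match yet)
Bit 4: prefix='001' -> emit 'm', reset
Bit 5: prefix='0' (no match yet)
Bit 6: prefix='01' -> emit 'e', reset
Bit 7: prefix='1' (no match yet)
Bit 8: prefix='10' -> emit 'c', reset
Bit 9: prefix='1' (no match yet)
Bit 10: prefix='11' -> emit 'p', reset
Bit 11: prefix='1' (no match yet)
Bit 12: prefix='11' -> emit 'p', reset
Bit 13: prefix='1' (no match yet)
Bit 14: prefix='10' -> emit 'c', reset
Bit 15: prefix='1' (no match yet)
Bit 16: prefix='10' -> emit 'c', reset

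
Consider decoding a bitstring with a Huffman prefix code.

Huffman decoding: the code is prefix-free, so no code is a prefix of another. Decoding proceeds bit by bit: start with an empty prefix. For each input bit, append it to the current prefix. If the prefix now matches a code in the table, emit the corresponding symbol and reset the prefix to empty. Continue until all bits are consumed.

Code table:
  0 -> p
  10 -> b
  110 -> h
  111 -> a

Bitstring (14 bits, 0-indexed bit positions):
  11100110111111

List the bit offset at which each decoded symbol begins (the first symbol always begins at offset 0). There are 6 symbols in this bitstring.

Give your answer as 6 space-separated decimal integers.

Bit 0: prefix='1' (no match yet)
Bit 1: prefix='11' (no match yet)
Bit 2: prefix='111' -> emit 'a', reset
Bit 3: prefix='0' -> emit 'p', reset
Bit 4: prefix='0' -> emit 'p', reset
Bit 5: prefix='1' (no match yet)
Bit 6: prefix='11' (no match yet)
Bit 7: prefix='110' -> emit 'h', reset
Bit 8: prefix='1' (no match yet)
Bit 9: prefix='11' (no match yet)
Bit 10: prefix='111' -> emit 'a', reset
Bit 11: prefix='1' (no match yet)
Bit 12: prefix='11' (no match yet)
Bit 13: prefix='111' -> emit 'a', reset

Answer: 0 3 4 5 8 11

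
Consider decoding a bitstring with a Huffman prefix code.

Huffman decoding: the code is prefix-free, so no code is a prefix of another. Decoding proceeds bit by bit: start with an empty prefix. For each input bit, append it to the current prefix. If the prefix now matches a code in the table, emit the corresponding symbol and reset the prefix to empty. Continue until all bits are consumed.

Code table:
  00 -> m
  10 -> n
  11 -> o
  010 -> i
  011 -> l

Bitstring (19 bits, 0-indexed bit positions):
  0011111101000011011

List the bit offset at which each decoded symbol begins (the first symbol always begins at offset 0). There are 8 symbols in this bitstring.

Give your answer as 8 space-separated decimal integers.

Bit 0: prefix='0' (no match yet)
Bit 1: prefix='00' -> emit 'm', reset
Bit 2: prefix='1' (no match yet)
Bit 3: prefix='11' -> emit 'o', reset
Bit 4: prefix='1' (no match yet)
Bit 5: prefix='11' -> emit 'o', reset
Bit 6: prefix='1' (no match yet)
Bit 7: prefix='11' -> emit 'o', reset
Bit 8: prefix='0' (no match yet)
Bit 9: prefix='01' (no match yet)
Bit 10: prefix='010' -> emit 'i', reset
Bit 11: prefix='0' (no match yet)
Bit 12: prefix='00' -> emit 'm', reset
Bit 13: prefix='0' (no match yet)
Bit 14: prefix='01' (no match yet)
Bit 15: prefix='011' -> emit 'l', reset
Bit 16: prefix='0' (no match yet)
Bit 17: prefix='01' (no match yet)
Bit 18: prefix='011' -> emit 'l', reset

Answer: 0 2 4 6 8 11 13 16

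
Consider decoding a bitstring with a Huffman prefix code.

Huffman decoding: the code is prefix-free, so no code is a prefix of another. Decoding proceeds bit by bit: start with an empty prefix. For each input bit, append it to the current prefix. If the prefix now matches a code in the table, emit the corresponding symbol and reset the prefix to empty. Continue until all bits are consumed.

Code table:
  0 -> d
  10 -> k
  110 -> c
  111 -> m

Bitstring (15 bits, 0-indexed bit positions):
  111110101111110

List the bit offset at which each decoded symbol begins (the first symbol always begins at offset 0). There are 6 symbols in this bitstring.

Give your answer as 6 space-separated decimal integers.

Bit 0: prefix='1' (no match yet)
Bit 1: prefix='11' (no match yet)
Bit 2: prefix='111' -> emit 'm', reset
Bit 3: prefix='1' (no match yet)
Bit 4: prefix='11' (no match yet)
Bit 5: prefix='110' -> emit 'c', reset
Bit 6: prefix='1' (no match yet)
Bit 7: prefix='10' -> emit 'k', reset
Bit 8: prefix='1' (no match yet)
Bit 9: prefix='11' (no match yet)
Bit 10: prefix='111' -> emit 'm', reset
Bit 11: prefix='1' (no match yet)
Bit 12: prefix='11' (no match yet)
Bit 13: prefix='111' -> emit 'm', reset
Bit 14: prefix='0' -> emit 'd', reset

Answer: 0 3 6 8 11 14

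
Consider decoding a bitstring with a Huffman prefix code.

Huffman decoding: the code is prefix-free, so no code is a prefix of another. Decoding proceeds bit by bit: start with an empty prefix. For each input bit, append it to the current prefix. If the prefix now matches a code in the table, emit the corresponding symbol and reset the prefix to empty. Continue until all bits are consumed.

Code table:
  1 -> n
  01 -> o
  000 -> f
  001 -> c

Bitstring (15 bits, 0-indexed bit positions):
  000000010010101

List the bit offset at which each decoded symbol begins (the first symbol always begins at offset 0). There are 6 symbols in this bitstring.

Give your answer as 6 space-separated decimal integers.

Bit 0: prefix='0' (no match yet)
Bit 1: prefix='00' (no match yet)
Bit 2: prefix='000' -> emit 'f', reset
Bit 3: prefix='0' (no match yet)
Bit 4: prefix='00' (no match yet)
Bit 5: prefix='000' -> emit 'f', reset
Bit 6: prefix='0' (no match yet)
Bit 7: prefix='01' -> emit 'o', reset
Bit 8: prefix='0' (no match yet)
Bit 9: prefix='00' (no match yet)
Bit 10: prefix='001' -> emit 'c', reset
Bit 11: prefix='0' (no match yet)
Bit 12: prefix='01' -> emit 'o', reset
Bit 13: prefix='0' (no match yet)
Bit 14: prefix='01' -> emit 'o', reset

Answer: 0 3 6 8 11 13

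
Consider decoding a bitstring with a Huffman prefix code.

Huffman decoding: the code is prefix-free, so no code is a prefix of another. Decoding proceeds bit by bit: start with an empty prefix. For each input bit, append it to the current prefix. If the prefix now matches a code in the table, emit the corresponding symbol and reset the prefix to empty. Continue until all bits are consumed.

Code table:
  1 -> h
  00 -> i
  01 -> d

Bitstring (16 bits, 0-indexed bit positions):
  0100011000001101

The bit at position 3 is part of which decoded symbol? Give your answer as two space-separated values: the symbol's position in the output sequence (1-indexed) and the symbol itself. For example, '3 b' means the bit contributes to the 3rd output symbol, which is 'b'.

Bit 0: prefix='0' (no match yet)
Bit 1: prefix='01' -> emit 'd', reset
Bit 2: prefix='0' (no match yet)
Bit 3: prefix='00' -> emit 'i', reset
Bit 4: prefix='0' (no match yet)
Bit 5: prefix='01' -> emit 'd', reset
Bit 6: prefix='1' -> emit 'h', reset
Bit 7: prefix='0' (no match yet)

Answer: 2 i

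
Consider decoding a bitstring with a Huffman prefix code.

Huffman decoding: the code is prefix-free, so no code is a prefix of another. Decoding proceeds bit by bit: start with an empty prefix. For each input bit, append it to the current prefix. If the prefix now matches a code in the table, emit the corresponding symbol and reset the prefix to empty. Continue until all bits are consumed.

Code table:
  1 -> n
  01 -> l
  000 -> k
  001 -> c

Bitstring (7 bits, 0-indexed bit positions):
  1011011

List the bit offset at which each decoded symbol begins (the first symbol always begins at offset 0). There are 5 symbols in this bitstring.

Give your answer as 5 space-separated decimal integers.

Answer: 0 1 3 4 6

Derivation:
Bit 0: prefix='1' -> emit 'n', reset
Bit 1: prefix='0' (no match yet)
Bit 2: prefix='01' -> emit 'l', reset
Bit 3: prefix='1' -> emit 'n', reset
Bit 4: prefix='0' (no match yet)
Bit 5: prefix='01' -> emit 'l', reset
Bit 6: prefix='1' -> emit 'n', reset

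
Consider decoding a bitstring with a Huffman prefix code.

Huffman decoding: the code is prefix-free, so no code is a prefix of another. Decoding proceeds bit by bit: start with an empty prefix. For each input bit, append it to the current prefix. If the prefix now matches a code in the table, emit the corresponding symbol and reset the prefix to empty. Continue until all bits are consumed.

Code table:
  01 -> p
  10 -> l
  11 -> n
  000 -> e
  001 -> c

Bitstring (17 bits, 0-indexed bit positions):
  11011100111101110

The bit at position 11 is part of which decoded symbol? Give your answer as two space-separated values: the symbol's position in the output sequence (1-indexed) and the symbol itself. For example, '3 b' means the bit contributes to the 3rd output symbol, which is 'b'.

Bit 0: prefix='1' (no match yet)
Bit 1: prefix='11' -> emit 'n', reset
Bit 2: prefix='0' (no match yet)
Bit 3: prefix='01' -> emit 'p', reset
Bit 4: prefix='1' (no match yet)
Bit 5: prefix='11' -> emit 'n', reset
Bit 6: prefix='0' (no match yet)
Bit 7: prefix='00' (no match yet)
Bit 8: prefix='001' -> emit 'c', reset
Bit 9: prefix='1' (no match yet)
Bit 10: prefix='11' -> emit 'n', reset
Bit 11: prefix='1' (no match yet)
Bit 12: prefix='10' -> emit 'l', reset
Bit 13: prefix='1' (no match yet)
Bit 14: prefix='11' -> emit 'n', reset
Bit 15: prefix='1' (no match yet)

Answer: 6 l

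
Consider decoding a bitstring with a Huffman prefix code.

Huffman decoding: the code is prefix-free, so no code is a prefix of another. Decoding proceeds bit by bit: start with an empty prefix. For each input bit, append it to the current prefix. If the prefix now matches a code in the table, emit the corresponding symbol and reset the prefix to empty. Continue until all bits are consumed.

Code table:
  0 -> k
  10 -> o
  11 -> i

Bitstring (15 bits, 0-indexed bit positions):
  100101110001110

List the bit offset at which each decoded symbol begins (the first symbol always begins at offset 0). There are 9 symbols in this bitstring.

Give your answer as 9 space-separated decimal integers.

Bit 0: prefix='1' (no match yet)
Bit 1: prefix='10' -> emit 'o', reset
Bit 2: prefix='0' -> emit 'k', reset
Bit 3: prefix='1' (no match yet)
Bit 4: prefix='10' -> emit 'o', reset
Bit 5: prefix='1' (no match yet)
Bit 6: prefix='11' -> emit 'i', reset
Bit 7: prefix='1' (no match yet)
Bit 8: prefix='10' -> emit 'o', reset
Bit 9: prefix='0' -> emit 'k', reset
Bit 10: prefix='0' -> emit 'k', reset
Bit 11: prefix='1' (no match yet)
Bit 12: prefix='11' -> emit 'i', reset
Bit 13: prefix='1' (no match yet)
Bit 14: prefix='10' -> emit 'o', reset

Answer: 0 2 3 5 7 9 10 11 13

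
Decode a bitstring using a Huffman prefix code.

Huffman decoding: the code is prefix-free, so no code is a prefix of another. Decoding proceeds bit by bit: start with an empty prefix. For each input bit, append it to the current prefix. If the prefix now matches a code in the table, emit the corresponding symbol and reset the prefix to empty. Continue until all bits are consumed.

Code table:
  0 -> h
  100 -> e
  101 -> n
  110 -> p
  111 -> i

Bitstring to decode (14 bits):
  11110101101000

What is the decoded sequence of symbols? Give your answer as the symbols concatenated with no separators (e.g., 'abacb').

Answer: inhpeh

Derivation:
Bit 0: prefix='1' (no match yet)
Bit 1: prefix='11' (no match yet)
Bit 2: prefix='111' -> emit 'i', reset
Bit 3: prefix='1' (no match yet)
Bit 4: prefix='10' (no match yet)
Bit 5: prefix='101' -> emit 'n', reset
Bit 6: prefix='0' -> emit 'h', reset
Bit 7: prefix='1' (no match yet)
Bit 8: prefix='11' (no match yet)
Bit 9: prefix='110' -> emit 'p', reset
Bit 10: prefix='1' (no match yet)
Bit 11: prefix='10' (no match yet)
Bit 12: prefix='100' -> emit 'e', reset
Bit 13: prefix='0' -> emit 'h', reset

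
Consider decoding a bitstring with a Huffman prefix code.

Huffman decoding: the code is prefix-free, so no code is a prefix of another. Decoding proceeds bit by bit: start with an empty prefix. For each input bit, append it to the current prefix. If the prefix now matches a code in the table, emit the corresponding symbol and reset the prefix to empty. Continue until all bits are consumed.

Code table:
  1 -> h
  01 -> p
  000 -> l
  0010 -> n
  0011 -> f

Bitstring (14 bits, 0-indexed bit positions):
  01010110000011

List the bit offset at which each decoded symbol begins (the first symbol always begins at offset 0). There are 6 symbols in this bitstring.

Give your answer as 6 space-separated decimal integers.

Answer: 0 2 4 6 7 10

Derivation:
Bit 0: prefix='0' (no match yet)
Bit 1: prefix='01' -> emit 'p', reset
Bit 2: prefix='0' (no match yet)
Bit 3: prefix='01' -> emit 'p', reset
Bit 4: prefix='0' (no match yet)
Bit 5: prefix='01' -> emit 'p', reset
Bit 6: prefix='1' -> emit 'h', reset
Bit 7: prefix='0' (no match yet)
Bit 8: prefix='00' (no match yet)
Bit 9: prefix='000' -> emit 'l', reset
Bit 10: prefix='0' (no match yet)
Bit 11: prefix='00' (no match yet)
Bit 12: prefix='001' (no match yet)
Bit 13: prefix='0011' -> emit 'f', reset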